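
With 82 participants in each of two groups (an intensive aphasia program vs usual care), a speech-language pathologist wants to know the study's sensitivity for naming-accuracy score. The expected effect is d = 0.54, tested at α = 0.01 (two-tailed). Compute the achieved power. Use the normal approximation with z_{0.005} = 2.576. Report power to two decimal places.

For two equal groups, power = Φ(d·√(n/2) − z_{α/2}).
d·√(n/2) = 0.54 × √(82/2) = 0.54 × 6.403 = 3.458.
z_β = 3.458 − 2.576 = 0.882.
Power = Φ(0.882) = 0.811.

power ≈ 0.81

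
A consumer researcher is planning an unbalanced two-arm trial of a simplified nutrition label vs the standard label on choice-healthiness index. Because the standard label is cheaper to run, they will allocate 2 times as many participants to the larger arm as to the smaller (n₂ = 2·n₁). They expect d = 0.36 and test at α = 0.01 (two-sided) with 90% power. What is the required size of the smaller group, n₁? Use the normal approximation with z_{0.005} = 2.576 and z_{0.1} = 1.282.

With allocation ratio k = n₂/n₁ = 2, Var(x̄₁−x̄₂) = σ²(1/n₁ + 1/(k·n₁)) = σ²·(k+1)/(k·n₁).
So n₁ = (1 + 1/k)·((z_{α/2} + z_β)/d)² = 1.500 × (3.858/0.36)².
n₁ = 1.500 × 114.85 = 172.3.
Round up: n₁ = 173, giving n₂ = 2 × 173 = 346.

n₁ = 173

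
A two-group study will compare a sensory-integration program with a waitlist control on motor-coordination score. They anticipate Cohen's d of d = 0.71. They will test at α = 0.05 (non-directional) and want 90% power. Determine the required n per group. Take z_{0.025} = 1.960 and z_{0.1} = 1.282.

For two independent groups with equal n: n = 2·((z_{α/2} + z_β) / d)².
z_{α/2} + z_β = 1.960 + 1.282 = 3.242.
n = 2 × (3.242 / 0.71)² = 2 × 4.566² = 2 × 20.85 = 41.7.
Round up to the next whole participant.

n = 42 per group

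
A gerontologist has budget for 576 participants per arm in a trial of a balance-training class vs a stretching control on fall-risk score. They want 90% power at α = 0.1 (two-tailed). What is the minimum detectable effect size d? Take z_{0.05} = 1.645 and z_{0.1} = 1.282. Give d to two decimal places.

d_min ≈ 0.17

For two independent groups of n = 576 each: d_min = (z_{α/2} + z_β)·√(2/n).
z-sum = 1.645 + 1.282 = 2.927.
d_min = 2.927 × √(2/576) = 2.927 × 0.0589 = 0.172.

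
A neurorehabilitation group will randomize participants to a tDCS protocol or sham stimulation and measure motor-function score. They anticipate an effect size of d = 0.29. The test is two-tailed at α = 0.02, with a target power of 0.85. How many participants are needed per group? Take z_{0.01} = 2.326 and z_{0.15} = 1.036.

For two independent groups with equal n: n = 2·((z_{α/2} + z_β) / d)².
z_{α/2} + z_β = 2.326 + 1.036 = 3.362.
n = 2 × (3.362 / 0.29)² = 2 × 11.593² = 2 × 134.40 = 268.8.
Round up to the next whole participant.

n = 269 per group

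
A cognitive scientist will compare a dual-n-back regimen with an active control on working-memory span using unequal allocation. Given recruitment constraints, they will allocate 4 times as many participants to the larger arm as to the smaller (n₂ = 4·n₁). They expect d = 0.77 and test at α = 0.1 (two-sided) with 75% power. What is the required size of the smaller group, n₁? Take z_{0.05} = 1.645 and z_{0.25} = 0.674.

n₁ = 12

With allocation ratio k = n₂/n₁ = 4, Var(x̄₁−x̄₂) = σ²(1/n₁ + 1/(k·n₁)) = σ²·(k+1)/(k·n₁).
So n₁ = (1 + 1/k)·((z_{α/2} + z_β)/d)² = 1.250 × (2.319/0.77)².
n₁ = 1.250 × 9.07 = 11.3.
Round up: n₁ = 12, giving n₂ = 4 × 12 = 48.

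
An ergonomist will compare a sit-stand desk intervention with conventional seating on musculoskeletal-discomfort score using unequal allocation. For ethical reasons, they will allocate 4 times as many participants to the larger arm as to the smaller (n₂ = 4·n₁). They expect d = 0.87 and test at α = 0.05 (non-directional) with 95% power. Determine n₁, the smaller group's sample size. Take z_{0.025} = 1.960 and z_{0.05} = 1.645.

n₁ = 22

With allocation ratio k = n₂/n₁ = 4, Var(x̄₁−x̄₂) = σ²(1/n₁ + 1/(k·n₁)) = σ²·(k+1)/(k·n₁).
So n₁ = (1 + 1/k)·((z_{α/2} + z_β)/d)² = 1.250 × (3.605/0.87)².
n₁ = 1.250 × 17.17 = 21.5.
Round up: n₁ = 22, giving n₂ = 4 × 22 = 88.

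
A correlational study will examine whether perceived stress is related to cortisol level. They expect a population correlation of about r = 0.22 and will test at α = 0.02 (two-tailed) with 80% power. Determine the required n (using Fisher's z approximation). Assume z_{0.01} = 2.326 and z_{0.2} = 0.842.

Fisher's z: C = ½·ln((1+r)/(1−r)) = ½·ln(1.5641) = 0.2237.
n = ((z_{α/2} + z_β)/C)² + 3.
(2.326 + 0.842) / 0.2237 = 3.168 / 0.2237 = 14.162.
n = 14.162² + 3 = 200.56 + 3 = 203.6.
Round up.

n = 204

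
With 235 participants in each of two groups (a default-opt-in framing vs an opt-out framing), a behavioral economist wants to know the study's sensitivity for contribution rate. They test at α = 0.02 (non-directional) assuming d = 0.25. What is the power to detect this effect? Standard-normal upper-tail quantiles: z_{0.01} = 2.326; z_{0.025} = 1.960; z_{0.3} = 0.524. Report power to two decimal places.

power ≈ 0.65

For two equal groups, power = Φ(d·√(n/2) − z_{α/2}).
d·√(n/2) = 0.25 × √(235/2) = 0.25 × 10.840 = 2.710.
z_β = 2.710 − 2.326 = 0.384.
Power = Φ(0.384) = 0.649.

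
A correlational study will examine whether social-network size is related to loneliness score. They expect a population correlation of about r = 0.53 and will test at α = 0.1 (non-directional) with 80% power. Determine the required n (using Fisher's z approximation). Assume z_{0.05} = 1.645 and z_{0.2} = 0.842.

Fisher's z: C = ½·ln((1+r)/(1−r)) = ½·ln(3.2553) = 0.5901.
n = ((z_{α/2} + z_β)/C)² + 3.
(1.645 + 0.842) / 0.5901 = 2.487 / 0.5901 = 4.215.
n = 4.215² + 3 = 17.76 + 3 = 20.8.
Round up.

n = 21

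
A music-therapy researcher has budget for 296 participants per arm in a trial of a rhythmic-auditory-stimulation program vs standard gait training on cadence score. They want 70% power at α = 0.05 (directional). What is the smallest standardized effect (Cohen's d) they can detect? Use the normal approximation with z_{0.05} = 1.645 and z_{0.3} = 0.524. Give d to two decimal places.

For two independent groups of n = 296 each: d_min = (z_{α} + z_β)·√(2/n).
z-sum = 1.645 + 0.524 = 2.169.
d_min = 2.169 × √(2/296) = 2.169 × 0.0822 = 0.178.

d_min ≈ 0.18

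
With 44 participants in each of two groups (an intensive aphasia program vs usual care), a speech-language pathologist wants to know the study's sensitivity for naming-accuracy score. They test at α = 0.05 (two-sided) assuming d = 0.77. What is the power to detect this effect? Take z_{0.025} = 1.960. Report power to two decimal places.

power ≈ 0.95

For two equal groups, power = Φ(d·√(n/2) − z_{α/2}).
d·√(n/2) = 0.77 × √(44/2) = 0.77 × 4.690 = 3.612.
z_β = 3.612 − 1.960 = 1.652.
Power = Φ(1.652) = 0.951.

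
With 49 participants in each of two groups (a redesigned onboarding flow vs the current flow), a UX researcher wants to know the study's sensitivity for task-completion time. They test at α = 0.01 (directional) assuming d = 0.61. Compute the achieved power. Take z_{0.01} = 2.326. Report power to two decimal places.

power ≈ 0.76

For two equal groups, power = Φ(d·√(n/2) − z_{α}).
d·√(n/2) = 0.61 × √(49/2) = 0.61 × 4.950 = 3.019.
z_β = 3.019 − 2.326 = 0.693.
Power = Φ(0.693) = 0.756.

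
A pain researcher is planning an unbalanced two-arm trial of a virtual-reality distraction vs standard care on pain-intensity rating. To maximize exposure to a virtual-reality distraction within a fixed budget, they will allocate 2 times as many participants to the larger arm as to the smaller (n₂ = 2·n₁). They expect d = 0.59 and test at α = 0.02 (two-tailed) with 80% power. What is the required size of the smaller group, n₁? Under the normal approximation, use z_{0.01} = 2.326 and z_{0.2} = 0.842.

n₁ = 44

With allocation ratio k = n₂/n₁ = 2, Var(x̄₁−x̄₂) = σ²(1/n₁ + 1/(k·n₁)) = σ²·(k+1)/(k·n₁).
So n₁ = (1 + 1/k)·((z_{α/2} + z_β)/d)² = 1.500 × (3.168/0.59)².
n₁ = 1.500 × 28.83 = 43.2.
Round up: n₁ = 44, giving n₂ = 2 × 44 = 88.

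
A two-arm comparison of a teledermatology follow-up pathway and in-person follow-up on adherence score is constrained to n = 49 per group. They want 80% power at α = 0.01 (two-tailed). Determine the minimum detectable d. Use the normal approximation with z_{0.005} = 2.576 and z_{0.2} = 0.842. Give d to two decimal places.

d_min ≈ 0.69

For two independent groups of n = 49 each: d_min = (z_{α/2} + z_β)·√(2/n).
z-sum = 2.576 + 0.842 = 3.418.
d_min = 3.418 × √(2/49) = 3.418 × 0.2020 = 0.691.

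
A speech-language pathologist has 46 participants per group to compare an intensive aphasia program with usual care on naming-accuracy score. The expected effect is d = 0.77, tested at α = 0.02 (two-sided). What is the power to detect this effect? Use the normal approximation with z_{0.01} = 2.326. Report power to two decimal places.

For two equal groups, power = Φ(d·√(n/2) − z_{α/2}).
d·√(n/2) = 0.77 × √(46/2) = 0.77 × 4.796 = 3.693.
z_β = 3.693 − 2.326 = 1.367.
Power = Φ(1.367) = 0.914.

power ≈ 0.91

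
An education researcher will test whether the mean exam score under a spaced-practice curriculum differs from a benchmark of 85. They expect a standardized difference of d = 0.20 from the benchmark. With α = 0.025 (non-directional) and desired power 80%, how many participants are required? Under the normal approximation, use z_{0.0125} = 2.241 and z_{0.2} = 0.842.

n = 238

For a one-sample test: n = ((z_{α/2} + z_β) / d)².
z_{α/2} + z_β = 2.241 + 0.842 = 3.083.
n = (3.083 / 0.20)² = 15.415² = 237.62.
Round up.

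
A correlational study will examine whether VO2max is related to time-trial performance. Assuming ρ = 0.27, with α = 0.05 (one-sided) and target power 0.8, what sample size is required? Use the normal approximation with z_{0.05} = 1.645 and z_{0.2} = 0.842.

n = 84

Fisher's z: C = ½·ln((1+r)/(1−r)) = ½·ln(1.7397) = 0.2769.
n = ((z_{α} + z_β)/C)² + 3.
(1.645 + 0.842) / 0.2769 = 2.487 / 0.2769 = 8.982.
n = 8.982² + 3 = 80.67 + 3 = 83.7.
Round up.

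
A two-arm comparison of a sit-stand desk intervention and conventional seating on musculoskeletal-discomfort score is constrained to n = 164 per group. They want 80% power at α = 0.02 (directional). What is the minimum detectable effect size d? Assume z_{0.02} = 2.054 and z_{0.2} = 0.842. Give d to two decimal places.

d_min ≈ 0.32

For two independent groups of n = 164 each: d_min = (z_{α} + z_β)·√(2/n).
z-sum = 2.054 + 0.842 = 2.896.
d_min = 2.896 × √(2/164) = 2.896 × 0.1104 = 0.320.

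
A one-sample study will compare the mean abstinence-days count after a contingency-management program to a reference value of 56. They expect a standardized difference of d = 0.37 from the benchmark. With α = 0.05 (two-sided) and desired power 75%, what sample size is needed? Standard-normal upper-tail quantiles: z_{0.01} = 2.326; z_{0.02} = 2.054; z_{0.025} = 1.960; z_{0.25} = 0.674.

n = 51

For a one-sample test: n = ((z_{α/2} + z_β) / d)².
z_{α/2} + z_β = 1.960 + 0.674 = 2.634.
n = (2.634 / 0.37)² = 7.119² = 50.68.
Round up.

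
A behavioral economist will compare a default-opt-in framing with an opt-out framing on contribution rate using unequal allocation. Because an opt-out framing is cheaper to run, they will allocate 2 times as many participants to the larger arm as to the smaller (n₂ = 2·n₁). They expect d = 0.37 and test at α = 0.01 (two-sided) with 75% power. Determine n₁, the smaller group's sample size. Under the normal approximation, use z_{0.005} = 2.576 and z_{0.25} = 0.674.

With allocation ratio k = n₂/n₁ = 2, Var(x̄₁−x̄₂) = σ²(1/n₁ + 1/(k·n₁)) = σ²·(k+1)/(k·n₁).
So n₁ = (1 + 1/k)·((z_{α/2} + z_β)/d)² = 1.500 × (3.250/0.37)².
n₁ = 1.500 × 77.15 = 115.7.
Round up: n₁ = 116, giving n₂ = 2 × 116 = 232.

n₁ = 116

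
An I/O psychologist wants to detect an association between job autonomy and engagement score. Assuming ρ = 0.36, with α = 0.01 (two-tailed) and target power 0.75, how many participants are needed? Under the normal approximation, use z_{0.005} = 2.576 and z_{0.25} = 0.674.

n = 78

Fisher's z: C = ½·ln((1+r)/(1−r)) = ½·ln(2.1250) = 0.3769.
n = ((z_{α/2} + z_β)/C)² + 3.
(2.576 + 0.674) / 0.3769 = 3.250 / 0.3769 = 8.623.
n = 8.623² + 3 = 74.36 + 3 = 77.4.
Round up.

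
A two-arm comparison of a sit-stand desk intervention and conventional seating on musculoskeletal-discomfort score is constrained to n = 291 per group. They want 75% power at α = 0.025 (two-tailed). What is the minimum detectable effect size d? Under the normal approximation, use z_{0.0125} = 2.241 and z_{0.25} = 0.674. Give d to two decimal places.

For two independent groups of n = 291 each: d_min = (z_{α/2} + z_β)·√(2/n).
z-sum = 2.241 + 0.674 = 2.915.
d_min = 2.915 × √(2/291) = 2.915 × 0.0829 = 0.242.

d_min ≈ 0.24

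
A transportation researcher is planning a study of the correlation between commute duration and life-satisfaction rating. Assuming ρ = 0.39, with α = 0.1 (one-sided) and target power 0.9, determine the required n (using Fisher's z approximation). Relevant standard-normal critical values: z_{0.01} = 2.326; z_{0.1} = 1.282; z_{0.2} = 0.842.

n = 42

Fisher's z: C = ½·ln((1+r)/(1−r)) = ½·ln(2.2787) = 0.4118.
n = ((z_{α} + z_β)/C)² + 3.
(1.282 + 1.282) / 0.4118 = 2.564 / 0.4118 = 6.226.
n = 6.226² + 3 = 38.77 + 3 = 41.8.
Round up.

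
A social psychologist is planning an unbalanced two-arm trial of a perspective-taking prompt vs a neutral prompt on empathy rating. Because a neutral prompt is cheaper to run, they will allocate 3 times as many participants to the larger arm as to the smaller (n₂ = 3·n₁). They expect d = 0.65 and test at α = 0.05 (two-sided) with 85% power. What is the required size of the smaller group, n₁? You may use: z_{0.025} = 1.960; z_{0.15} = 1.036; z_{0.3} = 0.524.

n₁ = 29

With allocation ratio k = n₂/n₁ = 3, Var(x̄₁−x̄₂) = σ²(1/n₁ + 1/(k·n₁)) = σ²·(k+1)/(k·n₁).
So n₁ = (1 + 1/k)·((z_{α/2} + z_β)/d)² = 1.333 × (2.996/0.65)².
n₁ = 1.333 × 21.25 = 28.3.
Round up: n₁ = 29, giving n₂ = 3 × 29 = 87.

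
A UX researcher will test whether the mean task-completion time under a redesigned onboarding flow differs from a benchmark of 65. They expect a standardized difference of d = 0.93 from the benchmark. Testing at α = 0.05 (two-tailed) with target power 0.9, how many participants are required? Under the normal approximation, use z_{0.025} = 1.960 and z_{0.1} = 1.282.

n = 13

For a one-sample test: n = ((z_{α/2} + z_β) / d)².
z_{α/2} + z_β = 1.960 + 1.282 = 3.242.
n = (3.242 / 0.93)² = 3.486² = 12.15.
Round up.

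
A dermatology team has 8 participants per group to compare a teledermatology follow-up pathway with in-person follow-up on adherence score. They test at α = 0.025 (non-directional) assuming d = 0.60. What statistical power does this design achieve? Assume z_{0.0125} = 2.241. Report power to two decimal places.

For two equal groups, power = Φ(d·√(n/2) − z_{α/2}).
d·√(n/2) = 0.60 × √(8/2) = 0.60 × 2.000 = 1.200.
z_β = 1.200 − 2.241 = -1.041.
Power = Φ(-1.041) = 0.149.

power ≈ 0.15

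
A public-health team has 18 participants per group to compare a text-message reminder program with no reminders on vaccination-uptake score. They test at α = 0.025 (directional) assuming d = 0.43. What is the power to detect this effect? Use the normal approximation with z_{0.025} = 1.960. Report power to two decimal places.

power ≈ 0.25

For two equal groups, power = Φ(d·√(n/2) − z_{α}).
d·√(n/2) = 0.43 × √(18/2) = 0.43 × 3.000 = 1.290.
z_β = 1.290 − 1.960 = -0.670.
Power = Φ(-0.670) = 0.251.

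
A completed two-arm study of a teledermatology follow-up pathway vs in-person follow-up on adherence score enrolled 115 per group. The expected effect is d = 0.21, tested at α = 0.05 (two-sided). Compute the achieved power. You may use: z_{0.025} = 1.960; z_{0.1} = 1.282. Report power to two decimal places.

For two equal groups, power = Φ(d·√(n/2) − z_{α/2}).
d·√(n/2) = 0.21 × √(115/2) = 0.21 × 7.583 = 1.592.
z_β = 1.592 − 1.960 = -0.368.
Power = Φ(-0.368) = 0.357.

power ≈ 0.36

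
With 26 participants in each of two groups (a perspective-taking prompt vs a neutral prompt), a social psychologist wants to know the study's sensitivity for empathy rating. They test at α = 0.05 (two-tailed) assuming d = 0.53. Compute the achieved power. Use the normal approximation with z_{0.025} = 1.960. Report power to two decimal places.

power ≈ 0.48

For two equal groups, power = Φ(d·√(n/2) − z_{α/2}).
d·√(n/2) = 0.53 × √(26/2) = 0.53 × 3.606 = 1.911.
z_β = 1.911 − 1.960 = -0.049.
Power = Φ(-0.049) = 0.480.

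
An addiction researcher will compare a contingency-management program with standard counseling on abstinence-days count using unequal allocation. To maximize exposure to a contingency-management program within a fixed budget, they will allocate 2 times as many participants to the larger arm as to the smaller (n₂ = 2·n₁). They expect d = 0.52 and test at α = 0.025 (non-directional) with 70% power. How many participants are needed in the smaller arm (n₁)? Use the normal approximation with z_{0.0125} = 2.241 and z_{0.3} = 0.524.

With allocation ratio k = n₂/n₁ = 2, Var(x̄₁−x̄₂) = σ²(1/n₁ + 1/(k·n₁)) = σ²·(k+1)/(k·n₁).
So n₁ = (1 + 1/k)·((z_{α/2} + z_β)/d)² = 1.500 × (2.765/0.52)².
n₁ = 1.500 × 28.27 = 42.4.
Round up: n₁ = 43, giving n₂ = 2 × 43 = 86.

n₁ = 43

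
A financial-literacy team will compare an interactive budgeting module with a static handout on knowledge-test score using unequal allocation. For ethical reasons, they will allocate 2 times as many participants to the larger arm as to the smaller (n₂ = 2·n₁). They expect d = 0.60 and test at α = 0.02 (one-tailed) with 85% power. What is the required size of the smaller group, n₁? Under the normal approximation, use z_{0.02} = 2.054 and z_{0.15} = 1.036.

With allocation ratio k = n₂/n₁ = 2, Var(x̄₁−x̄₂) = σ²(1/n₁ + 1/(k·n₁)) = σ²·(k+1)/(k·n₁).
So n₁ = (1 + 1/k)·((z_{α} + z_β)/d)² = 1.500 × (3.090/0.60)².
n₁ = 1.500 × 26.52 = 39.8.
Round up: n₁ = 40, giving n₂ = 2 × 40 = 80.

n₁ = 40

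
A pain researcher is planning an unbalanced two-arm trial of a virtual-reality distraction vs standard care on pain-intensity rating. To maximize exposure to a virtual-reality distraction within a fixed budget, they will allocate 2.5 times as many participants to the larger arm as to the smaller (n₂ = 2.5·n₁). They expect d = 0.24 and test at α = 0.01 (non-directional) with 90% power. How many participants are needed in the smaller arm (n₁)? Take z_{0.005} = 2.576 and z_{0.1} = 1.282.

With allocation ratio k = n₂/n₁ = 2.5, Var(x̄₁−x̄₂) = σ²(1/n₁ + 1/(k·n₁)) = σ²·(k+1)/(k·n₁).
So n₁ = (1 + 1/k)·((z_{α/2} + z_β)/d)² = 1.400 × (3.858/0.24)².
n₁ = 1.400 × 258.41 = 361.8.
Round up: n₁ = 362, giving n₂ = 2.5 × 362 = 905.

n₁ = 362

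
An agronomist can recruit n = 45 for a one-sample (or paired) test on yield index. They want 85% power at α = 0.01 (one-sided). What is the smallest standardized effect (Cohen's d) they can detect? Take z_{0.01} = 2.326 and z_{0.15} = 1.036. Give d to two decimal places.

For a single sample (or paired design) of n = 45: d_min = (z_{α} + z_β)/√n.
z-sum = 2.326 + 1.036 = 3.362.
d_min = 3.362 / √45 = 3.362 / 6.708 = 0.501.

d_min ≈ 0.50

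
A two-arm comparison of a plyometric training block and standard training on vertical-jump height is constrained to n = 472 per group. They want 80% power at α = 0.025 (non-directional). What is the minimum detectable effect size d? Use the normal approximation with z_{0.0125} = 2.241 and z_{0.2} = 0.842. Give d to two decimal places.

For two independent groups of n = 472 each: d_min = (z_{α/2} + z_β)·√(2/n).
z-sum = 2.241 + 0.842 = 3.083.
d_min = 3.083 × √(2/472) = 3.083 × 0.0651 = 0.201.

d_min ≈ 0.20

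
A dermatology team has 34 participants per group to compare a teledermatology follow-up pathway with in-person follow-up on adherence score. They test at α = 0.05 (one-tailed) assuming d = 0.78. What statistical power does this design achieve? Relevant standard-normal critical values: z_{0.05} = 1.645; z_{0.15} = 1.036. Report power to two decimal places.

power ≈ 0.94

For two equal groups, power = Φ(d·√(n/2) − z_{α}).
d·√(n/2) = 0.78 × √(34/2) = 0.78 × 4.123 = 3.216.
z_β = 3.216 − 1.645 = 1.571.
Power = Φ(1.571) = 0.942.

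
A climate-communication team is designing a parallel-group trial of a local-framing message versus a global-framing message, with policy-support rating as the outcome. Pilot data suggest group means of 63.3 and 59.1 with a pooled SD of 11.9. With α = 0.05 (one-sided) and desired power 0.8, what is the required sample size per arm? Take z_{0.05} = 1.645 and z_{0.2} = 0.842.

n = 100 per group

Cohen's d = |M₁ − M₂| / SD_pooled = |63.3 − 59.1| / 11.9 = 4.2 / 11.9 = 0.353.
For two independent groups with equal n: n = 2·((z_{α} + z_β) / d)².
z_{α} + z_β = 1.645 + 0.842 = 2.487.
n = 2 × (2.487 / 0.353)² = 2 × 7.045² = 2 × 49.64 = 99.3.
Round up to the next whole participant.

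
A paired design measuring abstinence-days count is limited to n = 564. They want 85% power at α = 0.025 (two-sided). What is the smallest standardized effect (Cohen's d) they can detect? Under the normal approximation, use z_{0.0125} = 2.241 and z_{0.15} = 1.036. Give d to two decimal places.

For a single sample (or paired design) of n = 564: d_min = (z_{α/2} + z_β)/√n.
z-sum = 2.241 + 1.036 = 3.277.
d_min = 3.277 / √564 = 3.277 / 23.749 = 0.138.

d_min ≈ 0.14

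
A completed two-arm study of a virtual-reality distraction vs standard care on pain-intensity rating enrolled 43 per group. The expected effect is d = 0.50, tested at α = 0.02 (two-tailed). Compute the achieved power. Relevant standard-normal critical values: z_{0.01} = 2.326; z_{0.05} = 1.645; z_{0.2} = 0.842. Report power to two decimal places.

power ≈ 0.50

For two equal groups, power = Φ(d·√(n/2) − z_{α/2}).
d·√(n/2) = 0.50 × √(43/2) = 0.50 × 4.637 = 2.318.
z_β = 2.318 − 2.326 = -0.008.
Power = Φ(-0.008) = 0.497.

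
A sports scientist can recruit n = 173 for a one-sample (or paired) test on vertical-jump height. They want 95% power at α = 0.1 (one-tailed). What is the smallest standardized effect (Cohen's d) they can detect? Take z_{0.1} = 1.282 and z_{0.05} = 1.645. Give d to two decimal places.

d_min ≈ 0.22

For a single sample (or paired design) of n = 173: d_min = (z_{α} + z_β)/√n.
z-sum = 1.282 + 1.645 = 2.927.
d_min = 2.927 / √173 = 2.927 / 13.153 = 0.223.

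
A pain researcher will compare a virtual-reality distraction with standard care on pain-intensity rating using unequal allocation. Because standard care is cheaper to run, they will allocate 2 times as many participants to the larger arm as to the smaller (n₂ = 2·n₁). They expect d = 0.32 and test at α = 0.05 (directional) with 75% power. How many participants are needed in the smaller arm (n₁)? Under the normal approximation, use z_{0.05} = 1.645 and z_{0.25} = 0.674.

With allocation ratio k = n₂/n₁ = 2, Var(x̄₁−x̄₂) = σ²(1/n₁ + 1/(k·n₁)) = σ²·(k+1)/(k·n₁).
So n₁ = (1 + 1/k)·((z_{α} + z_β)/d)² = 1.500 × (2.319/0.32)².
n₁ = 1.500 × 52.52 = 78.8.
Round up: n₁ = 79, giving n₂ = 2 × 79 = 158.

n₁ = 79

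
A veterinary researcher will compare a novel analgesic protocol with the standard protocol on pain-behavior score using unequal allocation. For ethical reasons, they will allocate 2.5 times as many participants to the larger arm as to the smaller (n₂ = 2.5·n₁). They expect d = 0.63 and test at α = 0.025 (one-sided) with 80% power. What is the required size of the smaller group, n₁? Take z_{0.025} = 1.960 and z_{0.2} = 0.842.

With allocation ratio k = n₂/n₁ = 2.5, Var(x̄₁−x̄₂) = σ²(1/n₁ + 1/(k·n₁)) = σ²·(k+1)/(k·n₁).
So n₁ = (1 + 1/k)·((z_{α} + z_β)/d)² = 1.400 × (2.802/0.63)².
n₁ = 1.400 × 19.78 = 27.7.
Round up: n₁ = 28, giving n₂ = 2.5 × 28 = 70.

n₁ = 28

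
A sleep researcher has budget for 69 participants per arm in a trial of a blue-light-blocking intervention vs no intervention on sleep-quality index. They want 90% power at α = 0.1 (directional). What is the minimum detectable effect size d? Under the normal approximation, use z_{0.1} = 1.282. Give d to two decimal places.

d_min ≈ 0.44

For two independent groups of n = 69 each: d_min = (z_{α} + z_β)·√(2/n).
z-sum = 1.282 + 1.282 = 2.564.
d_min = 2.564 × √(2/69) = 2.564 × 0.1703 = 0.437.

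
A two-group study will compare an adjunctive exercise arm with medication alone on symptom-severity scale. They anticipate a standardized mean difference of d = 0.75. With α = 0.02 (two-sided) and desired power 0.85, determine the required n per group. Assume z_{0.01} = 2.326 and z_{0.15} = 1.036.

n = 41 per group

For two independent groups with equal n: n = 2·((z_{α/2} + z_β) / d)².
z_{α/2} + z_β = 2.326 + 1.036 = 3.362.
n = 2 × (3.362 / 0.75)² = 2 × 4.483² = 2 × 20.09 = 40.2.
Round up to the next whole participant.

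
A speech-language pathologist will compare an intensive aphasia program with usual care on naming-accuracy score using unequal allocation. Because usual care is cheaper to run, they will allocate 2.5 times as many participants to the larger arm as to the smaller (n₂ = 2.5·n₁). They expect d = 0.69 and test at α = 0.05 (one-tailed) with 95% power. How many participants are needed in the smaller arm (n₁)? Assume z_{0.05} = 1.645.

n₁ = 32

With allocation ratio k = n₂/n₁ = 2.5, Var(x̄₁−x̄₂) = σ²(1/n₁ + 1/(k·n₁)) = σ²·(k+1)/(k·n₁).
So n₁ = (1 + 1/k)·((z_{α} + z_β)/d)² = 1.400 × (3.290/0.69)².
n₁ = 1.400 × 22.73 = 31.8.
Round up: n₁ = 32, giving n₂ = 2.5 × 32 = 80.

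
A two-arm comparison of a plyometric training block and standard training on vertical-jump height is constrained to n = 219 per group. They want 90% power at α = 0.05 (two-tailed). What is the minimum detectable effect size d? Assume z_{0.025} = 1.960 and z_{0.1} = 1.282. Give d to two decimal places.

For two independent groups of n = 219 each: d_min = (z_{α/2} + z_β)·√(2/n).
z-sum = 1.960 + 1.282 = 3.242.
d_min = 3.242 × √(2/219) = 3.242 × 0.0956 = 0.310.

d_min ≈ 0.31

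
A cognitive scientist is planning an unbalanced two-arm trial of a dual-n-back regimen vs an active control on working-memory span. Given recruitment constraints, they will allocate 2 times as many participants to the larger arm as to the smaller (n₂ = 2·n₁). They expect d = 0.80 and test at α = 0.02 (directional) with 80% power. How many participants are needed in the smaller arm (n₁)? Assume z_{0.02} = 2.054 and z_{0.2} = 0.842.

With allocation ratio k = n₂/n₁ = 2, Var(x̄₁−x̄₂) = σ²(1/n₁ + 1/(k·n₁)) = σ²·(k+1)/(k·n₁).
So n₁ = (1 + 1/k)·((z_{α} + z_β)/d)² = 1.500 × (2.896/0.80)².
n₁ = 1.500 × 13.10 = 19.7.
Round up: n₁ = 20, giving n₂ = 2 × 20 = 40.

n₁ = 20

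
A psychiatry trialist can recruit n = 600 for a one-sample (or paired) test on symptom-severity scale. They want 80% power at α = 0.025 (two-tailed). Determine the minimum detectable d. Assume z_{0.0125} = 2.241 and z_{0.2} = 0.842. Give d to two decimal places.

d_min ≈ 0.13

For a single sample (or paired design) of n = 600: d_min = (z_{α/2} + z_β)/√n.
z-sum = 2.241 + 0.842 = 3.083.
d_min = 3.083 / √600 = 3.083 / 24.495 = 0.126.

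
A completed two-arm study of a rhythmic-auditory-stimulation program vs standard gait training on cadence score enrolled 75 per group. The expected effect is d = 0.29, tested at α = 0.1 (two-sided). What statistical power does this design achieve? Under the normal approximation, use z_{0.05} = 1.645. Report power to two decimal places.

For two equal groups, power = Φ(d·√(n/2) − z_{α/2}).
d·√(n/2) = 0.29 × √(75/2) = 0.29 × 6.124 = 1.776.
z_β = 1.776 − 1.645 = 0.131.
Power = Φ(0.131) = 0.552.

power ≈ 0.55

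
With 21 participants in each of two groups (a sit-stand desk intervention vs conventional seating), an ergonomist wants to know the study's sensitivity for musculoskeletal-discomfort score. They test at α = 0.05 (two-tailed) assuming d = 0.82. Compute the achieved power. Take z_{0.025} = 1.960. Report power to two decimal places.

For two equal groups, power = Φ(d·√(n/2) − z_{α/2}).
d·√(n/2) = 0.82 × √(21/2) = 0.82 × 3.240 = 2.657.
z_β = 2.657 − 1.960 = 0.697.
Power = Φ(0.697) = 0.757.

power ≈ 0.76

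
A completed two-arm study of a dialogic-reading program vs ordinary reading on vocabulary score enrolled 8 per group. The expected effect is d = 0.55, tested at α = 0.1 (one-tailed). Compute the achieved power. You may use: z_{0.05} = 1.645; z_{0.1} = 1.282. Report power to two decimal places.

power ≈ 0.43

For two equal groups, power = Φ(d·√(n/2) − z_{α}).
d·√(n/2) = 0.55 × √(8/2) = 0.55 × 2.000 = 1.100.
z_β = 1.100 − 1.282 = -0.182.
Power = Φ(-0.182) = 0.428.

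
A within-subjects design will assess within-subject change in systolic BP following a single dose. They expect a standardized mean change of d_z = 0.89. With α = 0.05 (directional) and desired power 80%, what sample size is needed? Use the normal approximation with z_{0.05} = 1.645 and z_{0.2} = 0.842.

n = 8 pairs

For a paired (one-sample on differences) test: n = ((z_{α} + z_β) / d)².
z_{α} + z_β = 1.645 + 0.842 = 2.487.
n = (2.487 / 0.89)² = 2.794² = 7.81.
Round up.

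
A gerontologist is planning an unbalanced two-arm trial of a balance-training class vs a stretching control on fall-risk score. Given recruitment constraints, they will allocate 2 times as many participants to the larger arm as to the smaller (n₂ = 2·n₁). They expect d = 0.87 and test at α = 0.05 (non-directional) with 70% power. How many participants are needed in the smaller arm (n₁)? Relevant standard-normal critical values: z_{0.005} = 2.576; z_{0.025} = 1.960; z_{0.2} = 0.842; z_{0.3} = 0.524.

With allocation ratio k = n₂/n₁ = 2, Var(x̄₁−x̄₂) = σ²(1/n₁ + 1/(k·n₁)) = σ²·(k+1)/(k·n₁).
So n₁ = (1 + 1/k)·((z_{α/2} + z_β)/d)² = 1.500 × (2.484/0.87)².
n₁ = 1.500 × 8.15 = 12.2.
Round up: n₁ = 13, giving n₂ = 2 × 13 = 26.

n₁ = 13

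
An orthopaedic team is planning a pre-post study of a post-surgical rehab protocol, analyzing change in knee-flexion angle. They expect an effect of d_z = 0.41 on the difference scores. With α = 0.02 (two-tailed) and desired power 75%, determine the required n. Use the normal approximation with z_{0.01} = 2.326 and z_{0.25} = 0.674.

For a paired (one-sample on differences) test: n = ((z_{α/2} + z_β) / d)².
z_{α/2} + z_β = 2.326 + 0.674 = 3.000.
n = (3.000 / 0.41)² = 7.317² = 53.54.
Round up.

n = 54 pairs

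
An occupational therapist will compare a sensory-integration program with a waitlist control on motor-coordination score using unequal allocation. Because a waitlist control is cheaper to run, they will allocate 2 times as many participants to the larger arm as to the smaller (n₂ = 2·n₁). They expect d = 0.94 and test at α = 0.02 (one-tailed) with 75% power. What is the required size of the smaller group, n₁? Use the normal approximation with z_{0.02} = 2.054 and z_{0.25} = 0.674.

n₁ = 13

With allocation ratio k = n₂/n₁ = 2, Var(x̄₁−x̄₂) = σ²(1/n₁ + 1/(k·n₁)) = σ²·(k+1)/(k·n₁).
So n₁ = (1 + 1/k)·((z_{α} + z_β)/d)² = 1.500 × (2.728/0.94)².
n₁ = 1.500 × 8.42 = 12.6.
Round up: n₁ = 13, giving n₂ = 2 × 13 = 26.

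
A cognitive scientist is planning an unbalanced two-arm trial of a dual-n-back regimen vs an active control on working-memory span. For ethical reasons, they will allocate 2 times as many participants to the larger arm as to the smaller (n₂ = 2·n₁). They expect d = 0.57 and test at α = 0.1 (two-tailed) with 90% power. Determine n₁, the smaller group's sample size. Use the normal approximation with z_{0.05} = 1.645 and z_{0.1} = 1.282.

With allocation ratio k = n₂/n₁ = 2, Var(x̄₁−x̄₂) = σ²(1/n₁ + 1/(k·n₁)) = σ²·(k+1)/(k·n₁).
So n₁ = (1 + 1/k)·((z_{α/2} + z_β)/d)² = 1.500 × (2.927/0.57)².
n₁ = 1.500 × 26.37 = 39.6.
Round up: n₁ = 40, giving n₂ = 2 × 40 = 80.

n₁ = 40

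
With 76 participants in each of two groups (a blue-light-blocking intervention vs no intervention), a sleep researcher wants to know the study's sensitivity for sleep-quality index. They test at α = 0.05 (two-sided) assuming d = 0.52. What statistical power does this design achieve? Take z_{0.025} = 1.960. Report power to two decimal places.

power ≈ 0.89

For two equal groups, power = Φ(d·√(n/2) − z_{α/2}).
d·√(n/2) = 0.52 × √(76/2) = 0.52 × 6.164 = 3.205.
z_β = 3.205 − 1.960 = 1.245.
Power = Φ(1.245) = 0.894.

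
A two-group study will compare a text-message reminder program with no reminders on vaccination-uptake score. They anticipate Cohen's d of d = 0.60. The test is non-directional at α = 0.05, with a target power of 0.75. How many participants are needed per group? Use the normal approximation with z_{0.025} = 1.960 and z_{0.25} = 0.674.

For two independent groups with equal n: n = 2·((z_{α/2} + z_β) / d)².
z_{α/2} + z_β = 1.960 + 0.674 = 2.634.
n = 2 × (2.634 / 0.60)² = 2 × 4.390² = 2 × 19.27 = 38.5.
Round up to the next whole participant.

n = 39 per group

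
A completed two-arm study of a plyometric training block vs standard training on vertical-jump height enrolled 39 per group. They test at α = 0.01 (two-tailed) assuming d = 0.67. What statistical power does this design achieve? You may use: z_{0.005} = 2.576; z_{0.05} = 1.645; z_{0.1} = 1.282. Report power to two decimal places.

For two equal groups, power = Φ(d·√(n/2) − z_{α/2}).
d·√(n/2) = 0.67 × √(39/2) = 0.67 × 4.416 = 2.959.
z_β = 2.959 − 2.576 = 0.383.
Power = Φ(0.383) = 0.649.

power ≈ 0.65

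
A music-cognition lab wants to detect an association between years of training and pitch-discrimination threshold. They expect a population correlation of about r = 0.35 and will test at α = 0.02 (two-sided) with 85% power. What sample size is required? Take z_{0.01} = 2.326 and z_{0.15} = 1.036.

Fisher's z: C = ½·ln((1+r)/(1−r)) = ½·ln(2.0769) = 0.3654.
n = ((z_{α/2} + z_β)/C)² + 3.
(2.326 + 1.036) / 0.3654 = 3.362 / 0.3654 = 9.201.
n = 9.201² + 3 = 84.66 + 3 = 87.7.
Round up.

n = 88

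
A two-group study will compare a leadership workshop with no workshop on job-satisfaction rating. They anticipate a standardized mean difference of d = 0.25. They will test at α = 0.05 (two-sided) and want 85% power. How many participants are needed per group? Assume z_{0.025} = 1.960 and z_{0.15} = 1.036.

n = 288 per group

For two independent groups with equal n: n = 2·((z_{α/2} + z_β) / d)².
z_{α/2} + z_β = 1.960 + 1.036 = 2.996.
n = 2 × (2.996 / 0.25)² = 2 × 11.984² = 2 × 143.62 = 287.2.
Round up to the next whole participant.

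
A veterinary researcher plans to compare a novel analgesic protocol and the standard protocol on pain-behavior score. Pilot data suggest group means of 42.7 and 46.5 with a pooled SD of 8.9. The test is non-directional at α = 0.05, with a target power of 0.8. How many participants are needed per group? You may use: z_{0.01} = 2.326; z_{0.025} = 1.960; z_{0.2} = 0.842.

Cohen's d = |M₁ − M₂| / SD_pooled = |42.7 − 46.5| / 8.9 = 3.8 / 8.9 = 0.427.
For two independent groups with equal n: n = 2·((z_{α/2} + z_β) / d)².
z_{α/2} + z_β = 1.960 + 0.842 = 2.802.
n = 2 × (2.802 / 0.427)² = 2 × 6.562² = 2 × 43.06 = 86.1.
Round up to the next whole participant.

n = 87 per group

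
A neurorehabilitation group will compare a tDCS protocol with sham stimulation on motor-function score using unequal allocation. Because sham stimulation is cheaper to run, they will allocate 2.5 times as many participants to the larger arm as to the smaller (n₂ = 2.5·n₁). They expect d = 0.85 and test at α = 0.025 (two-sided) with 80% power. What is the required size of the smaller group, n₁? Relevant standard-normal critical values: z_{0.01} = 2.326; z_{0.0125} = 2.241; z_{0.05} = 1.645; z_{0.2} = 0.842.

With allocation ratio k = n₂/n₁ = 2.5, Var(x̄₁−x̄₂) = σ²(1/n₁ + 1/(k·n₁)) = σ²·(k+1)/(k·n₁).
So n₁ = (1 + 1/k)·((z_{α/2} + z_β)/d)² = 1.400 × (3.083/0.85)².
n₁ = 1.400 × 13.16 = 18.4.
Round up: n₁ = 19, giving n₂ = ⌈2.5 × 19⌉ = ⌈47.5⌉ = 48.

n₁ = 19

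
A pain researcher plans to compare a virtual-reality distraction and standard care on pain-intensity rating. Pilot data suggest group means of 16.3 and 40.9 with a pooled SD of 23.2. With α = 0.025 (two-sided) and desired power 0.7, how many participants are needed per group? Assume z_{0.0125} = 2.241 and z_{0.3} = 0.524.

n = 14 per group

Cohen's d = |M₁ − M₂| / SD_pooled = |16.3 − 40.9| / 23.2 = 24.6 / 23.2 = 1.060.
For two independent groups with equal n: n = 2·((z_{α/2} + z_β) / d)².
z_{α/2} + z_β = 2.241 + 0.524 = 2.765.
n = 2 × (2.765 / 1.060)² = 2 × 2.608² = 2 × 6.80 = 13.6.
Round up to the next whole participant.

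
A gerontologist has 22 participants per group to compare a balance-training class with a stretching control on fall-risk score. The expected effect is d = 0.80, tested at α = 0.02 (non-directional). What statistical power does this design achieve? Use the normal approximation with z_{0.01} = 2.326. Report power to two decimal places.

For two equal groups, power = Φ(d·√(n/2) − z_{α/2}).
d·√(n/2) = 0.80 × √(22/2) = 0.80 × 3.317 = 2.653.
z_β = 2.653 − 2.326 = 0.327.
Power = Φ(0.327) = 0.628.

power ≈ 0.63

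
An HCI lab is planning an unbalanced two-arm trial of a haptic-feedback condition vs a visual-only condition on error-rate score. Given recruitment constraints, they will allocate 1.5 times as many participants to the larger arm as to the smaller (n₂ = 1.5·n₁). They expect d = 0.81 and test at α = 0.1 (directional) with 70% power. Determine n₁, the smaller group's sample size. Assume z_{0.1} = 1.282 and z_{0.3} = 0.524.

With allocation ratio k = n₂/n₁ = 1.5, Var(x̄₁−x̄₂) = σ²(1/n₁ + 1/(k·n₁)) = σ²·(k+1)/(k·n₁).
So n₁ = (1 + 1/k)·((z_{α} + z_β)/d)² = 1.667 × (1.806/0.81)².
n₁ = 1.667 × 4.97 = 8.3.
Round up: n₁ = 9, giving n₂ = ⌈1.5 × 9⌉ = ⌈13.5⌉ = 14.

n₁ = 9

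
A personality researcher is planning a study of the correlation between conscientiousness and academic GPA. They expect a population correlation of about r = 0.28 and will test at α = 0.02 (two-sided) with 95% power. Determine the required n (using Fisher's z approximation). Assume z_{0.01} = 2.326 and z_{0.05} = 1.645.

n = 194

Fisher's z: C = ½·ln((1+r)/(1−r)) = ½·ln(1.7778) = 0.2877.
n = ((z_{α/2} + z_β)/C)² + 3.
(2.326 + 1.645) / 0.2877 = 3.971 / 0.2877 = 13.803.
n = 13.803² + 3 = 190.51 + 3 = 193.5.
Round up.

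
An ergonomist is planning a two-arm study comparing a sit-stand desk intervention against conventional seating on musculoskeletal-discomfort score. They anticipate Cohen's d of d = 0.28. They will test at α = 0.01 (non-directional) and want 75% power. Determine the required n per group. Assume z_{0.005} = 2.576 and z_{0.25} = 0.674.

For two independent groups with equal n: n = 2·((z_{α/2} + z_β) / d)².
z_{α/2} + z_β = 2.576 + 0.674 = 3.250.
n = 2 × (3.250 / 0.28)² = 2 × 11.607² = 2 × 134.73 = 269.5.
Round up to the next whole participant.

n = 270 per group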